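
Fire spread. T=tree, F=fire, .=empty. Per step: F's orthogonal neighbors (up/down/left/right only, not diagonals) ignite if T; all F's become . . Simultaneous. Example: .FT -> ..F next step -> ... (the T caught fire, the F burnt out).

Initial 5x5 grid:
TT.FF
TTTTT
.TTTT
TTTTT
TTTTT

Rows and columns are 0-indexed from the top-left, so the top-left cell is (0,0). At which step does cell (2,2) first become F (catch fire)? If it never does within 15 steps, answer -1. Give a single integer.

Step 1: cell (2,2)='T' (+2 fires, +2 burnt)
Step 2: cell (2,2)='T' (+3 fires, +2 burnt)
Step 3: cell (2,2)='F' (+4 fires, +3 burnt)
  -> target ignites at step 3
Step 4: cell (2,2)='.' (+6 fires, +4 burnt)
Step 5: cell (2,2)='.' (+3 fires, +6 burnt)
Step 6: cell (2,2)='.' (+2 fires, +3 burnt)
Step 7: cell (2,2)='.' (+1 fires, +2 burnt)
Step 8: cell (2,2)='.' (+0 fires, +1 burnt)
  fire out at step 8

3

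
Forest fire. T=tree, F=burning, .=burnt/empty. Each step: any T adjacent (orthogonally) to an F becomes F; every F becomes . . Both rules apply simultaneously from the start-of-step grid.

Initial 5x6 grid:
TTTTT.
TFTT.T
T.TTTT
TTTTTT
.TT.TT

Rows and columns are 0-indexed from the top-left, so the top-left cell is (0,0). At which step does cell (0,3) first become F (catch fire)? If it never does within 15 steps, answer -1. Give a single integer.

Step 1: cell (0,3)='T' (+3 fires, +1 burnt)
Step 2: cell (0,3)='T' (+5 fires, +3 burnt)
Step 3: cell (0,3)='F' (+4 fires, +5 burnt)
  -> target ignites at step 3
Step 4: cell (0,3)='.' (+5 fires, +4 burnt)
Step 5: cell (0,3)='.' (+3 fires, +5 burnt)
Step 6: cell (0,3)='.' (+3 fires, +3 burnt)
Step 7: cell (0,3)='.' (+1 fires, +3 burnt)
Step 8: cell (0,3)='.' (+0 fires, +1 burnt)
  fire out at step 8

3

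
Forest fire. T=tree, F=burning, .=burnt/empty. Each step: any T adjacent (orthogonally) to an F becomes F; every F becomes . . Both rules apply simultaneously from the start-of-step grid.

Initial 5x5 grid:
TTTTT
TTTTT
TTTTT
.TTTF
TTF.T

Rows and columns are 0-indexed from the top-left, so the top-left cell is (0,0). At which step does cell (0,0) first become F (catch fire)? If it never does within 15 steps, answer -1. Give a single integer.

Step 1: cell (0,0)='T' (+5 fires, +2 burnt)
Step 2: cell (0,0)='T' (+5 fires, +5 burnt)
Step 3: cell (0,0)='T' (+4 fires, +5 burnt)
Step 4: cell (0,0)='T' (+4 fires, +4 burnt)
Step 5: cell (0,0)='T' (+2 fires, +4 burnt)
Step 6: cell (0,0)='F' (+1 fires, +2 burnt)
  -> target ignites at step 6
Step 7: cell (0,0)='.' (+0 fires, +1 burnt)
  fire out at step 7

6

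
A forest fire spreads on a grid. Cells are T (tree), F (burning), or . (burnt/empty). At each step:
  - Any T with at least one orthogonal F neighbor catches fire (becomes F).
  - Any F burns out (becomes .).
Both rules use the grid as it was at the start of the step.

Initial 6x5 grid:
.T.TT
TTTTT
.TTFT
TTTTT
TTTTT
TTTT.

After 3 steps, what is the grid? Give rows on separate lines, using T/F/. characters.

Step 1: 4 trees catch fire, 1 burn out
  .T.TT
  TTTFT
  .TF.F
  TTTFT
  TTTTT
  TTTT.
Step 2: 7 trees catch fire, 4 burn out
  .T.FT
  TTF.F
  .F...
  TTF.F
  TTTFT
  TTTT.
Step 3: 6 trees catch fire, 7 burn out
  .T..F
  TF...
  .....
  TF...
  TTF.F
  TTTF.

.T..F
TF...
.....
TF...
TTF.F
TTTF.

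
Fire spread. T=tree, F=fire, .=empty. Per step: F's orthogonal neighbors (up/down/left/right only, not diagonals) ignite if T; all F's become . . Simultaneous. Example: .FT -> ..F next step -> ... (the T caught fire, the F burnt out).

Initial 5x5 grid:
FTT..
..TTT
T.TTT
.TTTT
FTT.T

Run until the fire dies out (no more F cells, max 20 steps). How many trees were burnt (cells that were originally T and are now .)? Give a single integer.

Step 1: +2 fires, +2 burnt (F count now 2)
Step 2: +3 fires, +2 burnt (F count now 3)
Step 3: +2 fires, +3 burnt (F count now 2)
Step 4: +3 fires, +2 burnt (F count now 3)
Step 5: +3 fires, +3 burnt (F count now 3)
Step 6: +2 fires, +3 burnt (F count now 2)
Step 7: +0 fires, +2 burnt (F count now 0)
Fire out after step 7
Initially T: 16, now '.': 24
Total burnt (originally-T cells now '.'): 15

Answer: 15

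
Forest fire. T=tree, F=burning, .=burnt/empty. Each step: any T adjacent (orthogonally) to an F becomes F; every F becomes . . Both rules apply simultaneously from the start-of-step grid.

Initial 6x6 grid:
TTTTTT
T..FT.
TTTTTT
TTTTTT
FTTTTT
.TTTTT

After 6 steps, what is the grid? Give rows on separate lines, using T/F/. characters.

Step 1: 5 trees catch fire, 2 burn out
  TTTFTT
  T...F.
  TTTFTT
  FTTTTT
  .FTTTT
  .TTTTT
Step 2: 9 trees catch fire, 5 burn out
  TTF.FT
  T.....
  FTF.FT
  .FTFTT
  ..FTTT
  .FTTTT
Step 3: 9 trees catch fire, 9 burn out
  TF...F
  F.....
  .F...F
  ..F.FT
  ...FTT
  ..FTTT
Step 4: 4 trees catch fire, 9 burn out
  F.....
  ......
  ......
  .....F
  ....FT
  ...FTT
Step 5: 2 trees catch fire, 4 burn out
  ......
  ......
  ......
  ......
  .....F
  ....FT
Step 6: 1 trees catch fire, 2 burn out
  ......
  ......
  ......
  ......
  ......
  .....F

......
......
......
......
......
.....F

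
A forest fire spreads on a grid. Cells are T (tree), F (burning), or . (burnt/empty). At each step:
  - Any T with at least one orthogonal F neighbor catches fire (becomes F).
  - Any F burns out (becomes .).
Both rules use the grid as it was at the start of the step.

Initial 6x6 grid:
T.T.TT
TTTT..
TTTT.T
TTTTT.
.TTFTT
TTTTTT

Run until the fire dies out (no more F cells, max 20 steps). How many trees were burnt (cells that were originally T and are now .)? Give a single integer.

Step 1: +4 fires, +1 burnt (F count now 4)
Step 2: +7 fires, +4 burnt (F count now 7)
Step 3: +5 fires, +7 burnt (F count now 5)
Step 4: +4 fires, +5 burnt (F count now 4)
Step 5: +3 fires, +4 burnt (F count now 3)
Step 6: +1 fires, +3 burnt (F count now 1)
Step 7: +1 fires, +1 burnt (F count now 1)
Step 8: +0 fires, +1 burnt (F count now 0)
Fire out after step 8
Initially T: 28, now '.': 33
Total burnt (originally-T cells now '.'): 25

Answer: 25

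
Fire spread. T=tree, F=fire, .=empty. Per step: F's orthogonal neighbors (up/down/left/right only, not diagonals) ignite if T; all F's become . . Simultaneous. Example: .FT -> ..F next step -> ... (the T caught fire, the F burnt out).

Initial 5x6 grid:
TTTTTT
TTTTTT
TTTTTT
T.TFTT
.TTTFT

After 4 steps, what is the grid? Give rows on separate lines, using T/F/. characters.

Step 1: 5 trees catch fire, 2 burn out
  TTTTTT
  TTTTTT
  TTTFTT
  T.F.FT
  .TTF.F
Step 2: 5 trees catch fire, 5 burn out
  TTTTTT
  TTTFTT
  TTF.FT
  T....F
  .TF...
Step 3: 6 trees catch fire, 5 burn out
  TTTFTT
  TTF.FT
  TF...F
  T.....
  .F....
Step 4: 5 trees catch fire, 6 burn out
  TTF.FT
  TF...F
  F.....
  T.....
  ......

TTF.FT
TF...F
F.....
T.....
......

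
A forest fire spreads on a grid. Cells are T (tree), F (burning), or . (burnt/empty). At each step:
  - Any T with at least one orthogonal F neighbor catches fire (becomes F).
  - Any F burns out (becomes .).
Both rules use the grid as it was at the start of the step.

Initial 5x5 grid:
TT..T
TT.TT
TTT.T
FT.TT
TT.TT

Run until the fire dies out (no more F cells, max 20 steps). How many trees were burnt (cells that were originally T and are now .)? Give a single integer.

Step 1: +3 fires, +1 burnt (F count now 3)
Step 2: +3 fires, +3 burnt (F count now 3)
Step 3: +3 fires, +3 burnt (F count now 3)
Step 4: +1 fires, +3 burnt (F count now 1)
Step 5: +0 fires, +1 burnt (F count now 0)
Fire out after step 5
Initially T: 18, now '.': 17
Total burnt (originally-T cells now '.'): 10

Answer: 10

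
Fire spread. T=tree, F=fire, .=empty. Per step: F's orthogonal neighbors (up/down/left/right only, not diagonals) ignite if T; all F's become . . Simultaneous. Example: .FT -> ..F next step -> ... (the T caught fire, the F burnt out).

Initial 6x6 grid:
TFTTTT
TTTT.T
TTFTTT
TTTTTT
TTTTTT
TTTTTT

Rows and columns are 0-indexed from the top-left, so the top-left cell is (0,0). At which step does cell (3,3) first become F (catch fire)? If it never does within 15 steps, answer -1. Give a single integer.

Step 1: cell (3,3)='T' (+7 fires, +2 burnt)
Step 2: cell (3,3)='F' (+8 fires, +7 burnt)
  -> target ignites at step 2
Step 3: cell (3,3)='.' (+7 fires, +8 burnt)
Step 4: cell (3,3)='.' (+7 fires, +7 burnt)
Step 5: cell (3,3)='.' (+3 fires, +7 burnt)
Step 6: cell (3,3)='.' (+1 fires, +3 burnt)
Step 7: cell (3,3)='.' (+0 fires, +1 burnt)
  fire out at step 7

2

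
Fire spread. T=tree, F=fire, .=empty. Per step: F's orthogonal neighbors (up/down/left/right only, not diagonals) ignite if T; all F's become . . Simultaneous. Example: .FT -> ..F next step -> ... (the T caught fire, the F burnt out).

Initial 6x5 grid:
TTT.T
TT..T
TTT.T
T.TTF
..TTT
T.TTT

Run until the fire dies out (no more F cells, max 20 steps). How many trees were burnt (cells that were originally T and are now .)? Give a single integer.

Answer: 20

Derivation:
Step 1: +3 fires, +1 burnt (F count now 3)
Step 2: +4 fires, +3 burnt (F count now 4)
Step 3: +4 fires, +4 burnt (F count now 4)
Step 4: +2 fires, +4 burnt (F count now 2)
Step 5: +2 fires, +2 burnt (F count now 2)
Step 6: +3 fires, +2 burnt (F count now 3)
Step 7: +2 fires, +3 burnt (F count now 2)
Step 8: +0 fires, +2 burnt (F count now 0)
Fire out after step 8
Initially T: 21, now '.': 29
Total burnt (originally-T cells now '.'): 20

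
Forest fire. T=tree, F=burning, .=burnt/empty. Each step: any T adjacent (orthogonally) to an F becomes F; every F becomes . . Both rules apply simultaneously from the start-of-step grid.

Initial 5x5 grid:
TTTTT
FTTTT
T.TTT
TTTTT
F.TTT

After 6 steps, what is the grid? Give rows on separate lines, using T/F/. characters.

Step 1: 4 trees catch fire, 2 burn out
  FTTTT
  .FTTT
  F.TTT
  FTTTT
  ..TTT
Step 2: 3 trees catch fire, 4 burn out
  .FTTT
  ..FTT
  ..TTT
  .FTTT
  ..TTT
Step 3: 4 trees catch fire, 3 burn out
  ..FTT
  ...FT
  ..FTT
  ..FTT
  ..TTT
Step 4: 5 trees catch fire, 4 burn out
  ...FT
  ....F
  ...FT
  ...FT
  ..FTT
Step 5: 4 trees catch fire, 5 burn out
  ....F
  .....
  ....F
  ....F
  ...FT
Step 6: 1 trees catch fire, 4 burn out
  .....
  .....
  .....
  .....
  ....F

.....
.....
.....
.....
....F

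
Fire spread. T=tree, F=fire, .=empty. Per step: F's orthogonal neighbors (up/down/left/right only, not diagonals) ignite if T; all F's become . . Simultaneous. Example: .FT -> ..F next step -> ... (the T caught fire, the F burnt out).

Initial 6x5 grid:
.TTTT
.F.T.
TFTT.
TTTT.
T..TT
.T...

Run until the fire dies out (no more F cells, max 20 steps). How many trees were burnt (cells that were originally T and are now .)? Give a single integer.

Answer: 15

Derivation:
Step 1: +4 fires, +2 burnt (F count now 4)
Step 2: +4 fires, +4 burnt (F count now 4)
Step 3: +4 fires, +4 burnt (F count now 4)
Step 4: +2 fires, +4 burnt (F count now 2)
Step 5: +1 fires, +2 burnt (F count now 1)
Step 6: +0 fires, +1 burnt (F count now 0)
Fire out after step 6
Initially T: 16, now '.': 29
Total burnt (originally-T cells now '.'): 15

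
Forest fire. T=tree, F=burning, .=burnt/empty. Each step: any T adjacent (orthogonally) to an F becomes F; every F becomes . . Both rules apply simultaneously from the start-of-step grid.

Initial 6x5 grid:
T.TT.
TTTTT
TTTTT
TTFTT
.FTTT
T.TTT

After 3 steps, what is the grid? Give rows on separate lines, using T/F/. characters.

Step 1: 4 trees catch fire, 2 burn out
  T.TT.
  TTTTT
  TTFTT
  TF.FT
  ..FTT
  T.TTT
Step 2: 7 trees catch fire, 4 burn out
  T.TT.
  TTFTT
  TF.FT
  F...F
  ...FT
  T.FTT
Step 3: 7 trees catch fire, 7 burn out
  T.FT.
  TF.FT
  F...F
  .....
  ....F
  T..FT

T.FT.
TF.FT
F...F
.....
....F
T..FT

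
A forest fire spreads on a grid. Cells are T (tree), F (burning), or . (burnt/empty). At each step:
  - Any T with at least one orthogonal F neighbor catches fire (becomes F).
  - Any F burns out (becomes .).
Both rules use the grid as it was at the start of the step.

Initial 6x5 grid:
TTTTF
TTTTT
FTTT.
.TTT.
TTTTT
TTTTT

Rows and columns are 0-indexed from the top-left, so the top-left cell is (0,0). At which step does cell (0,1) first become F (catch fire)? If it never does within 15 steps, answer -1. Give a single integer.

Step 1: cell (0,1)='T' (+4 fires, +2 burnt)
Step 2: cell (0,1)='T' (+6 fires, +4 burnt)
Step 3: cell (0,1)='F' (+5 fires, +6 burnt)
  -> target ignites at step 3
Step 4: cell (0,1)='.' (+4 fires, +5 burnt)
Step 5: cell (0,1)='.' (+3 fires, +4 burnt)
Step 6: cell (0,1)='.' (+2 fires, +3 burnt)
Step 7: cell (0,1)='.' (+1 fires, +2 burnt)
Step 8: cell (0,1)='.' (+0 fires, +1 burnt)
  fire out at step 8

3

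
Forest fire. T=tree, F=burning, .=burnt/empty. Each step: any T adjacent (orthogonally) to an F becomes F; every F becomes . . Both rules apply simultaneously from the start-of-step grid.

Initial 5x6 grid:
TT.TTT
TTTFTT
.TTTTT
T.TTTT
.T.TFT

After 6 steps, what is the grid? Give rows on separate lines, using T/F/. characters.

Step 1: 7 trees catch fire, 2 burn out
  TT.FTT
  TTF.FT
  .TTFTT
  T.TTFT
  .T.F.F
Step 2: 7 trees catch fire, 7 burn out
  TT..FT
  TF...F
  .TF.FT
  T.TF.F
  .T....
Step 3: 6 trees catch fire, 7 burn out
  TF...F
  F.....
  .F...F
  T.F...
  .T....
Step 4: 1 trees catch fire, 6 burn out
  F.....
  ......
  ......
  T.....
  .T....
Step 5: 0 trees catch fire, 1 burn out
  ......
  ......
  ......
  T.....
  .T....
Step 6: 0 trees catch fire, 0 burn out
  ......
  ......
  ......
  T.....
  .T....

......
......
......
T.....
.T....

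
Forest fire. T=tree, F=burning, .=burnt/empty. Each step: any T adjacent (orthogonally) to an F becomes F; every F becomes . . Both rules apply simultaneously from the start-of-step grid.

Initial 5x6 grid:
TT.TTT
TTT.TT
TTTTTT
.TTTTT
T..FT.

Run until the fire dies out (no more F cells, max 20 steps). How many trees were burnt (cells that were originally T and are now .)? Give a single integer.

Answer: 22

Derivation:
Step 1: +2 fires, +1 burnt (F count now 2)
Step 2: +3 fires, +2 burnt (F count now 3)
Step 3: +4 fires, +3 burnt (F count now 4)
Step 4: +4 fires, +4 burnt (F count now 4)
Step 5: +4 fires, +4 burnt (F count now 4)
Step 6: +4 fires, +4 burnt (F count now 4)
Step 7: +1 fires, +4 burnt (F count now 1)
Step 8: +0 fires, +1 burnt (F count now 0)
Fire out after step 8
Initially T: 23, now '.': 29
Total burnt (originally-T cells now '.'): 22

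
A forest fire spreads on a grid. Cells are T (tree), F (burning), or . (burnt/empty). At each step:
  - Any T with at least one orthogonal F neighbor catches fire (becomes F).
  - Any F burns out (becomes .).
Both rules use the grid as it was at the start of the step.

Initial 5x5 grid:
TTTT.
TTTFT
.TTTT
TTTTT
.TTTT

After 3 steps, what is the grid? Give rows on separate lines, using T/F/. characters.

Step 1: 4 trees catch fire, 1 burn out
  TTTF.
  TTF.F
  .TTFT
  TTTTT
  .TTTT
Step 2: 5 trees catch fire, 4 burn out
  TTF..
  TF...
  .TF.F
  TTTFT
  .TTTT
Step 3: 6 trees catch fire, 5 burn out
  TF...
  F....
  .F...
  TTF.F
  .TTFT

TF...
F....
.F...
TTF.F
.TTFT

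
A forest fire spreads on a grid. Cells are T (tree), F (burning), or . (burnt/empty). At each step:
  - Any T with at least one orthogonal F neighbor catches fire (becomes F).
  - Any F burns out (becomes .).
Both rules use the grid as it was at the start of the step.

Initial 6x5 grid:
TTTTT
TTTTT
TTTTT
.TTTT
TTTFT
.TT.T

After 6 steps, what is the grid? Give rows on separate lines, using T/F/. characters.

Step 1: 3 trees catch fire, 1 burn out
  TTTTT
  TTTTT
  TTTTT
  .TTFT
  TTF.F
  .TT.T
Step 2: 6 trees catch fire, 3 burn out
  TTTTT
  TTTTT
  TTTFT
  .TF.F
  TF...
  .TF.F
Step 3: 6 trees catch fire, 6 burn out
  TTTTT
  TTTFT
  TTF.F
  .F...
  F....
  .F...
Step 4: 4 trees catch fire, 6 burn out
  TTTFT
  TTF.F
  TF...
  .....
  .....
  .....
Step 5: 4 trees catch fire, 4 burn out
  TTF.F
  TF...
  F....
  .....
  .....
  .....
Step 6: 2 trees catch fire, 4 burn out
  TF...
  F....
  .....
  .....
  .....
  .....

TF...
F....
.....
.....
.....
.....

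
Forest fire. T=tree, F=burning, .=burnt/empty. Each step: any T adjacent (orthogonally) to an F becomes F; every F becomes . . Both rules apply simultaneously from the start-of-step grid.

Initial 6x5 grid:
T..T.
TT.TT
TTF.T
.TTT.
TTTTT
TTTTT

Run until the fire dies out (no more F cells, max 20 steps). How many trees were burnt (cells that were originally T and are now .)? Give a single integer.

Answer: 18

Derivation:
Step 1: +2 fires, +1 burnt (F count now 2)
Step 2: +5 fires, +2 burnt (F count now 5)
Step 3: +4 fires, +5 burnt (F count now 4)
Step 4: +5 fires, +4 burnt (F count now 5)
Step 5: +2 fires, +5 burnt (F count now 2)
Step 6: +0 fires, +2 burnt (F count now 0)
Fire out after step 6
Initially T: 22, now '.': 26
Total burnt (originally-T cells now '.'): 18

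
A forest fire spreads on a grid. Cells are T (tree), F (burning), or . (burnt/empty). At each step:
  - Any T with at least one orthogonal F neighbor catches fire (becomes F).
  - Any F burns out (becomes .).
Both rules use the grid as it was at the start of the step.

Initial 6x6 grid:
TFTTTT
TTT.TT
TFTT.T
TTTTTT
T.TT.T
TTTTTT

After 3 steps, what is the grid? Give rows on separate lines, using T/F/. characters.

Step 1: 6 trees catch fire, 2 burn out
  F.FTTT
  TFT.TT
  F.FT.T
  TFTTTT
  T.TT.T
  TTTTTT
Step 2: 6 trees catch fire, 6 burn out
  ...FTT
  F.F.TT
  ...F.T
  F.FTTT
  T.TT.T
  TTTTTT
Step 3: 4 trees catch fire, 6 burn out
  ....FT
  ....TT
  .....T
  ...FTT
  F.FT.T
  TTTTTT

....FT
....TT
.....T
...FTT
F.FT.T
TTTTTT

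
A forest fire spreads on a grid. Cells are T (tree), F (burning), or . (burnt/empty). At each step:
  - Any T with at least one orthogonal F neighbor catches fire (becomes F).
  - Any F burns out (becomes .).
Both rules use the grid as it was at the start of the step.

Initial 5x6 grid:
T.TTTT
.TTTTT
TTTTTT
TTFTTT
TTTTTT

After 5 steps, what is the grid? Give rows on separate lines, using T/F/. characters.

Step 1: 4 trees catch fire, 1 burn out
  T.TTTT
  .TTTTT
  TTFTTT
  TF.FTT
  TTFTTT
Step 2: 7 trees catch fire, 4 burn out
  T.TTTT
  .TFTTT
  TF.FTT
  F...FT
  TF.FTT
Step 3: 8 trees catch fire, 7 burn out
  T.FTTT
  .F.FTT
  F...FT
  .....F
  F...FT
Step 4: 4 trees catch fire, 8 burn out
  T..FTT
  ....FT
  .....F
  ......
  .....F
Step 5: 2 trees catch fire, 4 burn out
  T...FT
  .....F
  ......
  ......
  ......

T...FT
.....F
......
......
......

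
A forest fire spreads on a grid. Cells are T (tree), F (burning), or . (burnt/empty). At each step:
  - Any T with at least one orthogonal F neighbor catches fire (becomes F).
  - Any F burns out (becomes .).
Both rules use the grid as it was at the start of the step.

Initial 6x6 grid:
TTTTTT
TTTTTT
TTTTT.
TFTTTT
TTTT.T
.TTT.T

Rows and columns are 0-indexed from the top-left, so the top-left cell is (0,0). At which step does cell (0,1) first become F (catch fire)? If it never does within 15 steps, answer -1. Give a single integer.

Step 1: cell (0,1)='T' (+4 fires, +1 burnt)
Step 2: cell (0,1)='T' (+7 fires, +4 burnt)
Step 3: cell (0,1)='F' (+7 fires, +7 burnt)
  -> target ignites at step 3
Step 4: cell (0,1)='.' (+6 fires, +7 burnt)
Step 5: cell (0,1)='.' (+3 fires, +6 burnt)
Step 6: cell (0,1)='.' (+3 fires, +3 burnt)
Step 7: cell (0,1)='.' (+1 fires, +3 burnt)
Step 8: cell (0,1)='.' (+0 fires, +1 burnt)
  fire out at step 8

3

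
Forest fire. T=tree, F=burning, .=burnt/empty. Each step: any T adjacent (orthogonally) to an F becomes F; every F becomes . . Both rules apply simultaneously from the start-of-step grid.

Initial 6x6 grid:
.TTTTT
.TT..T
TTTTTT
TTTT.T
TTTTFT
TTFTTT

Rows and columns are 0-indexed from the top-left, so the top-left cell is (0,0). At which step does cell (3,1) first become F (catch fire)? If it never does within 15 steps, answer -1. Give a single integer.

Step 1: cell (3,1)='T' (+6 fires, +2 burnt)
Step 2: cell (3,1)='T' (+6 fires, +6 burnt)
Step 3: cell (3,1)='F' (+5 fires, +6 burnt)
  -> target ignites at step 3
Step 4: cell (3,1)='.' (+5 fires, +5 burnt)
Step 5: cell (3,1)='.' (+4 fires, +5 burnt)
Step 6: cell (3,1)='.' (+3 fires, +4 burnt)
Step 7: cell (3,1)='.' (+0 fires, +3 burnt)
  fire out at step 7

3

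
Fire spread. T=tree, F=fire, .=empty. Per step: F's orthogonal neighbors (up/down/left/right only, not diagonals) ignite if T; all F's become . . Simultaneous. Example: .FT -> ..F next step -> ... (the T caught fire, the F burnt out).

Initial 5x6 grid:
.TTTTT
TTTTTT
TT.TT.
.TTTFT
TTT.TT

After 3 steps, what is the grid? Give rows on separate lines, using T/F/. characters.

Step 1: 4 trees catch fire, 1 burn out
  .TTTTT
  TTTTTT
  TT.TF.
  .TTF.F
  TTT.FT
Step 2: 4 trees catch fire, 4 burn out
  .TTTTT
  TTTTFT
  TT.F..
  .TF...
  TTT..F
Step 3: 5 trees catch fire, 4 burn out
  .TTTFT
  TTTF.F
  TT....
  .F....
  TTF...

.TTTFT
TTTF.F
TT....
.F....
TTF...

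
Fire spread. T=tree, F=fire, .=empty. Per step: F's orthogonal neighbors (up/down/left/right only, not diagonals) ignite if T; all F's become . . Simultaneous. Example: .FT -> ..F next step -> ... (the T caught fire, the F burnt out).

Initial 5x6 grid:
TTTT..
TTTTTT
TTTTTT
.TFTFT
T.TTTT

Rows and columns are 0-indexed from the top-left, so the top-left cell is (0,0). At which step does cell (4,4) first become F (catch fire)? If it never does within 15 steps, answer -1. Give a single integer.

Step 1: cell (4,4)='F' (+7 fires, +2 burnt)
  -> target ignites at step 1
Step 2: cell (4,4)='.' (+7 fires, +7 burnt)
Step 3: cell (4,4)='.' (+5 fires, +7 burnt)
Step 4: cell (4,4)='.' (+3 fires, +5 burnt)
Step 5: cell (4,4)='.' (+1 fires, +3 burnt)
Step 6: cell (4,4)='.' (+0 fires, +1 burnt)
  fire out at step 6

1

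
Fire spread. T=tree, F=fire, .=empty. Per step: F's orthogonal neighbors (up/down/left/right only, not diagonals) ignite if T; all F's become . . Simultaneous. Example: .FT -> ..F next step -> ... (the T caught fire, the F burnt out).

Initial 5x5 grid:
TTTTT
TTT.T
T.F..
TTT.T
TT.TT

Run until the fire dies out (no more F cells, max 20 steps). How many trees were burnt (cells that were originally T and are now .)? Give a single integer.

Step 1: +2 fires, +1 burnt (F count now 2)
Step 2: +3 fires, +2 burnt (F count now 3)
Step 3: +5 fires, +3 burnt (F count now 5)
Step 4: +4 fires, +5 burnt (F count now 4)
Step 5: +1 fires, +4 burnt (F count now 1)
Step 6: +0 fires, +1 burnt (F count now 0)
Fire out after step 6
Initially T: 18, now '.': 22
Total burnt (originally-T cells now '.'): 15

Answer: 15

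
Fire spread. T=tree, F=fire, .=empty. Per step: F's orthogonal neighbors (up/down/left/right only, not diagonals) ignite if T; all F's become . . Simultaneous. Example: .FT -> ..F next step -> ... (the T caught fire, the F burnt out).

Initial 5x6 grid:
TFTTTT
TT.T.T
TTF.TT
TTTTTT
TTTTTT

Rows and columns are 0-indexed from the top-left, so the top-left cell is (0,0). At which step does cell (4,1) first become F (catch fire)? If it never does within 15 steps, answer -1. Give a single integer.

Step 1: cell (4,1)='T' (+5 fires, +2 burnt)
Step 2: cell (4,1)='T' (+6 fires, +5 burnt)
Step 3: cell (4,1)='F' (+6 fires, +6 burnt)
  -> target ignites at step 3
Step 4: cell (4,1)='.' (+5 fires, +6 burnt)
Step 5: cell (4,1)='.' (+3 fires, +5 burnt)
Step 6: cell (4,1)='.' (+0 fires, +3 burnt)
  fire out at step 6

3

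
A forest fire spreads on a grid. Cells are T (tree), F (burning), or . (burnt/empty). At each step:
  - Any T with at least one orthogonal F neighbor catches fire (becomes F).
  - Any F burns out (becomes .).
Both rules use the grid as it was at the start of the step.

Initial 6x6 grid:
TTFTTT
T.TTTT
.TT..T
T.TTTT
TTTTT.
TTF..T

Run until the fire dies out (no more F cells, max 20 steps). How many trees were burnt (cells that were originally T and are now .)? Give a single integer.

Step 1: +5 fires, +2 burnt (F count now 5)
Step 2: +8 fires, +5 burnt (F count now 8)
Step 3: +7 fires, +8 burnt (F count now 7)
Step 4: +3 fires, +7 burnt (F count now 3)
Step 5: +2 fires, +3 burnt (F count now 2)
Step 6: +0 fires, +2 burnt (F count now 0)
Fire out after step 6
Initially T: 26, now '.': 35
Total burnt (originally-T cells now '.'): 25

Answer: 25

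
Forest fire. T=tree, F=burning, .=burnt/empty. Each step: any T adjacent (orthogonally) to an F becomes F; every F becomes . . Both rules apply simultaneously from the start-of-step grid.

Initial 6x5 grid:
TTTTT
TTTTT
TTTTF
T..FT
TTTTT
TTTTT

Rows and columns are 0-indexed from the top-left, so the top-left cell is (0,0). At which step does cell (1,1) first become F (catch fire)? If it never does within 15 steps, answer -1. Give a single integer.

Step 1: cell (1,1)='T' (+4 fires, +2 burnt)
Step 2: cell (1,1)='T' (+6 fires, +4 burnt)
Step 3: cell (1,1)='T' (+6 fires, +6 burnt)
Step 4: cell (1,1)='F' (+5 fires, +6 burnt)
  -> target ignites at step 4
Step 5: cell (1,1)='.' (+4 fires, +5 burnt)
Step 6: cell (1,1)='.' (+1 fires, +4 burnt)
Step 7: cell (1,1)='.' (+0 fires, +1 burnt)
  fire out at step 7

4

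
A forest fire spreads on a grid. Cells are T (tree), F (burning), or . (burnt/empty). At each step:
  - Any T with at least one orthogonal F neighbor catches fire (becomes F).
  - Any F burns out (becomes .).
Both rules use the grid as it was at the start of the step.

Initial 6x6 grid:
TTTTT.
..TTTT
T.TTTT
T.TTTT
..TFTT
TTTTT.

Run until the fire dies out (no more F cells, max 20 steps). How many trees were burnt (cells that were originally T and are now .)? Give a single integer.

Answer: 25

Derivation:
Step 1: +4 fires, +1 burnt (F count now 4)
Step 2: +6 fires, +4 burnt (F count now 6)
Step 3: +5 fires, +6 burnt (F count now 5)
Step 4: +5 fires, +5 burnt (F count now 5)
Step 5: +3 fires, +5 burnt (F count now 3)
Step 6: +1 fires, +3 burnt (F count now 1)
Step 7: +1 fires, +1 burnt (F count now 1)
Step 8: +0 fires, +1 burnt (F count now 0)
Fire out after step 8
Initially T: 27, now '.': 34
Total burnt (originally-T cells now '.'): 25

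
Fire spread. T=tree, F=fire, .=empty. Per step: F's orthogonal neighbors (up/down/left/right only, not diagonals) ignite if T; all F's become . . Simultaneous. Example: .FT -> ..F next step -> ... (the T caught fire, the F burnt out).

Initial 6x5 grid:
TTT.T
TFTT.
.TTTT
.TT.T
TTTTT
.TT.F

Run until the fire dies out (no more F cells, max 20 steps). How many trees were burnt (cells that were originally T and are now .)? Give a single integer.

Step 1: +5 fires, +2 burnt (F count now 5)
Step 2: +7 fires, +5 burnt (F count now 7)
Step 3: +5 fires, +7 burnt (F count now 5)
Step 4: +3 fires, +5 burnt (F count now 3)
Step 5: +0 fires, +3 burnt (F count now 0)
Fire out after step 5
Initially T: 21, now '.': 29
Total burnt (originally-T cells now '.'): 20

Answer: 20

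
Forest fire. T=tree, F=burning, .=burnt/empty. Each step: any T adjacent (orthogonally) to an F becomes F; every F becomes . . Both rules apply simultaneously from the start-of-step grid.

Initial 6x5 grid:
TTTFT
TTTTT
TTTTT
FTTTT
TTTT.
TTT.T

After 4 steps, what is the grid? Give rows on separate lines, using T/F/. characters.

Step 1: 6 trees catch fire, 2 burn out
  TTF.F
  TTTFT
  FTTTT
  .FTTT
  FTTT.
  TTT.T
Step 2: 9 trees catch fire, 6 burn out
  TF...
  FTF.F
  .FTFT
  ..FTT
  .FTT.
  FTT.T
Step 3: 7 trees catch fire, 9 burn out
  F....
  .F...
  ..F.F
  ...FT
  ..FT.
  .FT.T
Step 4: 3 trees catch fire, 7 burn out
  .....
  .....
  .....
  ....F
  ...F.
  ..F.T

.....
.....
.....
....F
...F.
..F.T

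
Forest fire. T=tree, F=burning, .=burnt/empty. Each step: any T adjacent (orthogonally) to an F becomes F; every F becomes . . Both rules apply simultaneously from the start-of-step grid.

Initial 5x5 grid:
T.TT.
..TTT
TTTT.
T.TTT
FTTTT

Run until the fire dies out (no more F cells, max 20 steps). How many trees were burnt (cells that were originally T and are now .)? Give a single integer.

Step 1: +2 fires, +1 burnt (F count now 2)
Step 2: +2 fires, +2 burnt (F count now 2)
Step 3: +3 fires, +2 burnt (F count now 3)
Step 4: +3 fires, +3 burnt (F count now 3)
Step 5: +3 fires, +3 burnt (F count now 3)
Step 6: +2 fires, +3 burnt (F count now 2)
Step 7: +2 fires, +2 burnt (F count now 2)
Step 8: +0 fires, +2 burnt (F count now 0)
Fire out after step 8
Initially T: 18, now '.': 24
Total burnt (originally-T cells now '.'): 17

Answer: 17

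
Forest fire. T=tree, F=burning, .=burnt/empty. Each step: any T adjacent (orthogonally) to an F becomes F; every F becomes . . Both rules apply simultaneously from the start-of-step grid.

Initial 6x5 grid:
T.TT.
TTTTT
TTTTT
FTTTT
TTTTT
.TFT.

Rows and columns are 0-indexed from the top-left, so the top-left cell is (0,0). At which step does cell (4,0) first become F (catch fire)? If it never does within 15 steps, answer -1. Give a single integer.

Step 1: cell (4,0)='F' (+6 fires, +2 burnt)
  -> target ignites at step 1
Step 2: cell (4,0)='.' (+5 fires, +6 burnt)
Step 3: cell (4,0)='.' (+5 fires, +5 burnt)
Step 4: cell (4,0)='.' (+3 fires, +5 burnt)
Step 5: cell (4,0)='.' (+3 fires, +3 burnt)
Step 6: cell (4,0)='.' (+2 fires, +3 burnt)
Step 7: cell (4,0)='.' (+0 fires, +2 burnt)
  fire out at step 7

1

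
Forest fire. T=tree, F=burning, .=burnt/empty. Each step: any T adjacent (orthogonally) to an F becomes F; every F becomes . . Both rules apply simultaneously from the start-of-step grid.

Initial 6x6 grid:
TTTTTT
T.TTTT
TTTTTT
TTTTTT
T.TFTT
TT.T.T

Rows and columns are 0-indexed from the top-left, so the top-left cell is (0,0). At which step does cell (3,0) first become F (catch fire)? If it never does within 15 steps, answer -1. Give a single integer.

Step 1: cell (3,0)='T' (+4 fires, +1 burnt)
Step 2: cell (3,0)='T' (+4 fires, +4 burnt)
Step 3: cell (3,0)='T' (+6 fires, +4 burnt)
Step 4: cell (3,0)='F' (+6 fires, +6 burnt)
  -> target ignites at step 4
Step 5: cell (3,0)='.' (+5 fires, +6 burnt)
Step 6: cell (3,0)='.' (+4 fires, +5 burnt)
Step 7: cell (3,0)='.' (+2 fires, +4 burnt)
Step 8: cell (3,0)='.' (+0 fires, +2 burnt)
  fire out at step 8

4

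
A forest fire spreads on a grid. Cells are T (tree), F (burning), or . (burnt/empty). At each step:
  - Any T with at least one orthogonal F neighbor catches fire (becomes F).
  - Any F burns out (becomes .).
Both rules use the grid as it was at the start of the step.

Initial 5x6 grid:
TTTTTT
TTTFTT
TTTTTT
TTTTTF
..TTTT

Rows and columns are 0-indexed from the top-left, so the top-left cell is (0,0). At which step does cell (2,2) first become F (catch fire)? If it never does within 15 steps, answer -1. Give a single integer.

Step 1: cell (2,2)='T' (+7 fires, +2 burnt)
Step 2: cell (2,2)='F' (+8 fires, +7 burnt)
  -> target ignites at step 2
Step 3: cell (2,2)='.' (+6 fires, +8 burnt)
Step 4: cell (2,2)='.' (+4 fires, +6 burnt)
Step 5: cell (2,2)='.' (+1 fires, +4 burnt)
Step 6: cell (2,2)='.' (+0 fires, +1 burnt)
  fire out at step 6

2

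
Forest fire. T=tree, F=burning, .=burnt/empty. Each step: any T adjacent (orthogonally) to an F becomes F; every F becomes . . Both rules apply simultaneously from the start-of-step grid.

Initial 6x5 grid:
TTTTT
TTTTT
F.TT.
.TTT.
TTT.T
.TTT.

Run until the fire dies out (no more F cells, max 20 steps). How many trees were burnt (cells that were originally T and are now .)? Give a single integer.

Step 1: +1 fires, +1 burnt (F count now 1)
Step 2: +2 fires, +1 burnt (F count now 2)
Step 3: +2 fires, +2 burnt (F count now 2)
Step 4: +3 fires, +2 burnt (F count now 3)
Step 5: +4 fires, +3 burnt (F count now 4)
Step 6: +4 fires, +4 burnt (F count now 4)
Step 7: +2 fires, +4 burnt (F count now 2)
Step 8: +3 fires, +2 burnt (F count now 3)
Step 9: +0 fires, +3 burnt (F count now 0)
Fire out after step 9
Initially T: 22, now '.': 29
Total burnt (originally-T cells now '.'): 21

Answer: 21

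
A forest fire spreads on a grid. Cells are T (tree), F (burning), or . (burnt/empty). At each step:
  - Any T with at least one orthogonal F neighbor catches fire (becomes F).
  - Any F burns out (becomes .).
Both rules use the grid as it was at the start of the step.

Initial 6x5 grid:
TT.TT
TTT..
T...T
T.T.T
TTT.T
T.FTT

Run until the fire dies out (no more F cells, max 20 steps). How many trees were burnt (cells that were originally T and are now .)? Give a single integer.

Answer: 17

Derivation:
Step 1: +2 fires, +1 burnt (F count now 2)
Step 2: +3 fires, +2 burnt (F count now 3)
Step 3: +2 fires, +3 burnt (F count now 2)
Step 4: +3 fires, +2 burnt (F count now 3)
Step 5: +2 fires, +3 burnt (F count now 2)
Step 6: +1 fires, +2 burnt (F count now 1)
Step 7: +2 fires, +1 burnt (F count now 2)
Step 8: +2 fires, +2 burnt (F count now 2)
Step 9: +0 fires, +2 burnt (F count now 0)
Fire out after step 9
Initially T: 19, now '.': 28
Total burnt (originally-T cells now '.'): 17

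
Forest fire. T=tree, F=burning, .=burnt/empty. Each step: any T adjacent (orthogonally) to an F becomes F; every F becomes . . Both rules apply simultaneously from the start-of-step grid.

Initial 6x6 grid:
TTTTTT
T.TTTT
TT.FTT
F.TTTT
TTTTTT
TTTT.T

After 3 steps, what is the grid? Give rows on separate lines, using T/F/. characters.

Step 1: 5 trees catch fire, 2 burn out
  TTTTTT
  T.TFTT
  FT..FT
  ..TFTT
  FTTTTT
  TTTT.T
Step 2: 11 trees catch fire, 5 burn out
  TTTFTT
  F.F.FT
  .F...F
  ..F.FT
  .FTFTT
  FTTT.T
Step 3: 9 trees catch fire, 11 burn out
  FTF.FT
  .....F
  ......
  .....F
  ..F.FT
  .FTF.T

FTF.FT
.....F
......
.....F
..F.FT
.FTF.T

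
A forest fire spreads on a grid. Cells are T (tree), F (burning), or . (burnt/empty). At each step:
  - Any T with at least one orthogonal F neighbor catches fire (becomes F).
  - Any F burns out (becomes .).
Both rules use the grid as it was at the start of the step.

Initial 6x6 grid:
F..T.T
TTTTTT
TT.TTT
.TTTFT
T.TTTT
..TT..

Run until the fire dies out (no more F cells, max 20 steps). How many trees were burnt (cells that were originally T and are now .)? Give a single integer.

Answer: 23

Derivation:
Step 1: +5 fires, +2 burnt (F count now 5)
Step 2: +8 fires, +5 burnt (F count now 8)
Step 3: +7 fires, +8 burnt (F count now 7)
Step 4: +3 fires, +7 burnt (F count now 3)
Step 5: +0 fires, +3 burnt (F count now 0)
Fire out after step 5
Initially T: 24, now '.': 35
Total burnt (originally-T cells now '.'): 23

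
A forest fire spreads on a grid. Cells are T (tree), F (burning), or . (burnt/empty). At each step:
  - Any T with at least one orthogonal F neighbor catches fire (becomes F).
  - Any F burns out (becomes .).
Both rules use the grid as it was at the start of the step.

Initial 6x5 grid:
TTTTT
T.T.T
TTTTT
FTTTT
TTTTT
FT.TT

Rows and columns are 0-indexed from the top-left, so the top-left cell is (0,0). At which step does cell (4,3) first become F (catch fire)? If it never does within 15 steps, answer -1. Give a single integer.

Step 1: cell (4,3)='T' (+4 fires, +2 burnt)
Step 2: cell (4,3)='T' (+4 fires, +4 burnt)
Step 3: cell (4,3)='T' (+4 fires, +4 burnt)
Step 4: cell (4,3)='F' (+5 fires, +4 burnt)
  -> target ignites at step 4
Step 5: cell (4,3)='.' (+4 fires, +5 burnt)
Step 6: cell (4,3)='.' (+3 fires, +4 burnt)
Step 7: cell (4,3)='.' (+1 fires, +3 burnt)
Step 8: cell (4,3)='.' (+0 fires, +1 burnt)
  fire out at step 8

4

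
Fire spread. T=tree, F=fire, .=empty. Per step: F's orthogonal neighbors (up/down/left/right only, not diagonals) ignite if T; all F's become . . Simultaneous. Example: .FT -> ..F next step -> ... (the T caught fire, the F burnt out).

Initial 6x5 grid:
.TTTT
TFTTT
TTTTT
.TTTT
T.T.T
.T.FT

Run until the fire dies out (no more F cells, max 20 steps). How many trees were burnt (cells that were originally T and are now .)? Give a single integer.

Step 1: +5 fires, +2 burnt (F count now 5)
Step 2: +6 fires, +5 burnt (F count now 6)
Step 3: +5 fires, +6 burnt (F count now 5)
Step 4: +4 fires, +5 burnt (F count now 4)
Step 5: +0 fires, +4 burnt (F count now 0)
Fire out after step 5
Initially T: 22, now '.': 28
Total burnt (originally-T cells now '.'): 20

Answer: 20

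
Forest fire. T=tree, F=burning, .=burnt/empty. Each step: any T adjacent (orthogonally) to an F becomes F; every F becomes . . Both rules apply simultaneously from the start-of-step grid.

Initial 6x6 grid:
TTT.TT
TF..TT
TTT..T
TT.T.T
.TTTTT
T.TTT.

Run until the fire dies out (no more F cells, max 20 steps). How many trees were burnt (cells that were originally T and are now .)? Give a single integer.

Step 1: +3 fires, +1 burnt (F count now 3)
Step 2: +5 fires, +3 burnt (F count now 5)
Step 3: +2 fires, +5 burnt (F count now 2)
Step 4: +1 fires, +2 burnt (F count now 1)
Step 5: +2 fires, +1 burnt (F count now 2)
Step 6: +3 fires, +2 burnt (F count now 3)
Step 7: +2 fires, +3 burnt (F count now 2)
Step 8: +1 fires, +2 burnt (F count now 1)
Step 9: +1 fires, +1 burnt (F count now 1)
Step 10: +1 fires, +1 burnt (F count now 1)
Step 11: +2 fires, +1 burnt (F count now 2)
Step 12: +1 fires, +2 burnt (F count now 1)
Step 13: +0 fires, +1 burnt (F count now 0)
Fire out after step 13
Initially T: 25, now '.': 35
Total burnt (originally-T cells now '.'): 24

Answer: 24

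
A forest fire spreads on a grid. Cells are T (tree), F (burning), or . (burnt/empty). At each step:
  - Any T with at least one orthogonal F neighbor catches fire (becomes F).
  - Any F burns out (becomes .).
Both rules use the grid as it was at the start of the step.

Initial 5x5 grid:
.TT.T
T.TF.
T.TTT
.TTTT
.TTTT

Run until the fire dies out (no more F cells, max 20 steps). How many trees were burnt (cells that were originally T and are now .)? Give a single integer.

Answer: 14

Derivation:
Step 1: +2 fires, +1 burnt (F count now 2)
Step 2: +4 fires, +2 burnt (F count now 4)
Step 3: +4 fires, +4 burnt (F count now 4)
Step 4: +3 fires, +4 burnt (F count now 3)
Step 5: +1 fires, +3 burnt (F count now 1)
Step 6: +0 fires, +1 burnt (F count now 0)
Fire out after step 6
Initially T: 17, now '.': 22
Total burnt (originally-T cells now '.'): 14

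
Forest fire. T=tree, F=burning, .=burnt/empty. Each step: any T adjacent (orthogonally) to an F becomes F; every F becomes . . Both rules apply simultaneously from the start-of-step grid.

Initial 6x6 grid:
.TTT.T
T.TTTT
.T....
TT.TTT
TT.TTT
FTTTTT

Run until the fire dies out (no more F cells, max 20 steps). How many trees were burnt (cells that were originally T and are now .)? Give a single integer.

Step 1: +2 fires, +1 burnt (F count now 2)
Step 2: +3 fires, +2 burnt (F count now 3)
Step 3: +2 fires, +3 burnt (F count now 2)
Step 4: +3 fires, +2 burnt (F count now 3)
Step 5: +3 fires, +3 burnt (F count now 3)
Step 6: +2 fires, +3 burnt (F count now 2)
Step 7: +1 fires, +2 burnt (F count now 1)
Step 8: +0 fires, +1 burnt (F count now 0)
Fire out after step 8
Initially T: 25, now '.': 27
Total burnt (originally-T cells now '.'): 16

Answer: 16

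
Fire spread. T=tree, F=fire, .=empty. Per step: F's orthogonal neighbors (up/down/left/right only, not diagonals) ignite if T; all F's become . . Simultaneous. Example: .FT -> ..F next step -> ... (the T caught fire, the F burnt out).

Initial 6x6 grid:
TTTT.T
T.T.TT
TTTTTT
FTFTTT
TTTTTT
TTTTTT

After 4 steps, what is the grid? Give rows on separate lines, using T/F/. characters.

Step 1: 6 trees catch fire, 2 burn out
  TTTT.T
  T.T.TT
  FTFTTT
  .F.FTT
  FTFTTT
  TTTTTT
Step 2: 9 trees catch fire, 6 burn out
  TTTT.T
  F.F.TT
  .F.FTT
  ....FT
  .F.FTT
  FTFTTT
Step 3: 7 trees catch fire, 9 burn out
  FTFT.T
  ....TT
  ....FT
  .....F
  ....FT
  .F.FTT
Step 4: 6 trees catch fire, 7 burn out
  .F.F.T
  ....FT
  .....F
  ......
  .....F
  ....FT

.F.F.T
....FT
.....F
......
.....F
....FT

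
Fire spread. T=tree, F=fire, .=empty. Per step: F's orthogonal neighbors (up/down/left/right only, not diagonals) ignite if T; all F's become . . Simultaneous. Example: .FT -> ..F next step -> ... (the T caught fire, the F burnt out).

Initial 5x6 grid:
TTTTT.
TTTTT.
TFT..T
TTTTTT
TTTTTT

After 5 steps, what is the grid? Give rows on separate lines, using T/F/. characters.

Step 1: 4 trees catch fire, 1 burn out
  TTTTT.
  TFTTT.
  F.F..T
  TFTTTT
  TTTTTT
Step 2: 6 trees catch fire, 4 burn out
  TFTTT.
  F.FTT.
  .....T
  F.FTTT
  TFTTTT
Step 3: 6 trees catch fire, 6 burn out
  F.FTT.
  ...FT.
  .....T
  ...FTT
  F.FTTT
Step 4: 4 trees catch fire, 6 burn out
  ...FT.
  ....F.
  .....T
  ....FT
  ...FTT
Step 5: 3 trees catch fire, 4 burn out
  ....F.
  ......
  .....T
  .....F
  ....FT

....F.
......
.....T
.....F
....FT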